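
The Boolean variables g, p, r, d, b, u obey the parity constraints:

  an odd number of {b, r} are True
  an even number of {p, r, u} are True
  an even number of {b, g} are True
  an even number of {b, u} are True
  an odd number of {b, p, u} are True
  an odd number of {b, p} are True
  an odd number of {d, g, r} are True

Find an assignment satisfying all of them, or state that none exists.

g = False; p = True; r = True; d = False; b = False; u = False

{b, r}: 1 true → odd ✓
{p, r, u}: 2 true → even ✓
{b, g}: 0 true → even ✓
{b, u}: 0 true → even ✓
{b, p, u}: 1 true → odd ✓
{b, p}: 1 true → odd ✓
{d, g, r}: 1 true → odd ✓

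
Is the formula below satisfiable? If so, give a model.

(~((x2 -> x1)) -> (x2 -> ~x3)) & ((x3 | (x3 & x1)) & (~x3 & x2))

Unsatisfiable — no assignment works.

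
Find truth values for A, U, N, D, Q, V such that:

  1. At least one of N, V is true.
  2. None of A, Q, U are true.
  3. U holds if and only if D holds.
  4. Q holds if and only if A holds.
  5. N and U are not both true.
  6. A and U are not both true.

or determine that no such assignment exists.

A=F; U=F; N=T; D=F; Q=F; V=F

  (1) {N, V}: 1 true — at least one ✓
  (2) {A, Q, U}: 0 true — none ✓
  (3) U=F, D=F — same ✓
  (4) Q=F, A=F — same ✓
  (5) N=T, U=F — not both ✓
  (6) A=F, U=F — not both ✓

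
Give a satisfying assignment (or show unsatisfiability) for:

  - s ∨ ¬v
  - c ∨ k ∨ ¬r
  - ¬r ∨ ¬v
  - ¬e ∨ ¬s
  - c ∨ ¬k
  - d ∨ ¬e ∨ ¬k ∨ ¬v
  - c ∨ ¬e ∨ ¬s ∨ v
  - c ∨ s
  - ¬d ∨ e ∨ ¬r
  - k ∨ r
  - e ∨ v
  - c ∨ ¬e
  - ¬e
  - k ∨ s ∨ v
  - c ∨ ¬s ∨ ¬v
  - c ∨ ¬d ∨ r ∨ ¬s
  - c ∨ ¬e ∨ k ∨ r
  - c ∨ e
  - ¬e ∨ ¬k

s = True, e = False, k = True, c = True, r = False, v = True, d = True

Unit clause (¬e) forces e = False.
In (c ∨ e) only c is left, so c = True.
In (e ∨ v) only v is left, so v = True.
In (s ∨ ¬v) only s is left, so s = True.
In (¬r ∨ ¬v) only ¬r is left, so r = False.
In (k ∨ r) only k is left, so k = True.
Set d = True.
All clauses satisfied.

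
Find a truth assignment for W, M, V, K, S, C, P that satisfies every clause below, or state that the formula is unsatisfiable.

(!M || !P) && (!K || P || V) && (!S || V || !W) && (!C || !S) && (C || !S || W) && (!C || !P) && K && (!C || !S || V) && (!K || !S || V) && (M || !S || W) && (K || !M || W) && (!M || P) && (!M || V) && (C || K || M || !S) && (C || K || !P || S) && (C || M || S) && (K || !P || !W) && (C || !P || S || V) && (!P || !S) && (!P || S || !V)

W = False, M = False, V = True, K = True, S = False, C = True, P = False

Unit clause (K) forces K = True.
Set W = False.
Try M = True:
  (!M || !P) forces P = False.
  clause (!M || P) is falsified — backtrack.
So M = False.
  then (M || !S || W) forces S = False.
  then (C || M || S) forces C = True.
  then (!C || !P) forces P = False.
  then (!K || P || V) forces V = True.
All clauses satisfied.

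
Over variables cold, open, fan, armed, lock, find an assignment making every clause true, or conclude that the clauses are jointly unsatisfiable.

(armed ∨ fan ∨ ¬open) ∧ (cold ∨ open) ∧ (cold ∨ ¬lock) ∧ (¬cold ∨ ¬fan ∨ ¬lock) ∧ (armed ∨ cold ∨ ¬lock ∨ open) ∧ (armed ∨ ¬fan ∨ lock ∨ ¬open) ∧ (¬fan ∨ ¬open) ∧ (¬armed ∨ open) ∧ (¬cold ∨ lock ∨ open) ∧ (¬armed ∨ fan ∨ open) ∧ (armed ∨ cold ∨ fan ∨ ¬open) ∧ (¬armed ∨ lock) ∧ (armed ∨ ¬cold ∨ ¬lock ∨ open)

cold=T, open=T, fan=F, armed=T, lock=T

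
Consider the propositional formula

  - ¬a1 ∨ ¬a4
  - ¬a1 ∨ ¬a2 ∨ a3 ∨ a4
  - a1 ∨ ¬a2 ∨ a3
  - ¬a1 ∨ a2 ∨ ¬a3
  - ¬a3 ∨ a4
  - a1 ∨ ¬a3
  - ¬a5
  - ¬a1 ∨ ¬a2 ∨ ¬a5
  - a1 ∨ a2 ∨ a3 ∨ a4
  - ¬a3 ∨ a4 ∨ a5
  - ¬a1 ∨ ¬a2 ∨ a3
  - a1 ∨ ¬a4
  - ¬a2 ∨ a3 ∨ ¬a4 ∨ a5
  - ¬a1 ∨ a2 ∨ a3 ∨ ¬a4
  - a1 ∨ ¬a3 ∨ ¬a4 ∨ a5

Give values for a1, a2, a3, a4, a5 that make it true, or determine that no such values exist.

a1=T, a2=F, a3=F, a4=F, a5=F

Unit clause (¬a5) forces a5 = False.
Try a1 = False:
  (a1 ∨ ¬a3) forces a3 = False.
  (a1 ∨ ¬a2 ∨ a3) forces a2 = False.
  (a1 ∨ a2 ∨ a3 ∨ a4) forces a4 = True.
  clause (a1 ∨ ¬a4) is falsified — backtrack.
So a1 = True.
  then (¬a1 ∨ ¬a4) forces a4 = False.
  then (¬a3 ∨ a4) forces a3 = False.
  then (¬a1 ∨ ¬a2 ∨ a3) forces a2 = False.
All clauses satisfied.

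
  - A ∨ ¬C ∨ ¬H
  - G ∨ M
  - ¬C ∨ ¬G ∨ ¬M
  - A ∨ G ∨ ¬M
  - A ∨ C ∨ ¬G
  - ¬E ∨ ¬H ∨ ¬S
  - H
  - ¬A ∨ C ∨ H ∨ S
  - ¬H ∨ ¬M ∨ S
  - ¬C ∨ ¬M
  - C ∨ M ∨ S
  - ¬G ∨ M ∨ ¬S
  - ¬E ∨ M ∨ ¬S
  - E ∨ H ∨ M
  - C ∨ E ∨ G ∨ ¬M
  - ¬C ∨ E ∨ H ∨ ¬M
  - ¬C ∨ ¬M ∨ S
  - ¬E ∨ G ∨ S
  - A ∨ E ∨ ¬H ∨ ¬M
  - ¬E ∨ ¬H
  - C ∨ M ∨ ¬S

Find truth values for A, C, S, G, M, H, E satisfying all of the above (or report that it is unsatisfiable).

A=T, C=F, S=T, G=T, M=T, H=T, E=F

Unit clause (H) forces H = True.
In (¬E ∨ ¬H) only ¬E is left, so E = False.
Try A = False:
  (A ∨ ¬C ∨ ¬H) forces C = False.
  (A ∨ C ∨ ¬G) forces G = False.
  (G ∨ M) forces M = True.
  clause (A ∨ G ∨ ¬M) is falsified — backtrack.
So A = True.
Set C = False.
Set S = True.
  then (C ∨ M ∨ ¬S) forces M = True.
  then (C ∨ E ∨ G ∨ ¬M) forces G = True.
All clauses satisfied.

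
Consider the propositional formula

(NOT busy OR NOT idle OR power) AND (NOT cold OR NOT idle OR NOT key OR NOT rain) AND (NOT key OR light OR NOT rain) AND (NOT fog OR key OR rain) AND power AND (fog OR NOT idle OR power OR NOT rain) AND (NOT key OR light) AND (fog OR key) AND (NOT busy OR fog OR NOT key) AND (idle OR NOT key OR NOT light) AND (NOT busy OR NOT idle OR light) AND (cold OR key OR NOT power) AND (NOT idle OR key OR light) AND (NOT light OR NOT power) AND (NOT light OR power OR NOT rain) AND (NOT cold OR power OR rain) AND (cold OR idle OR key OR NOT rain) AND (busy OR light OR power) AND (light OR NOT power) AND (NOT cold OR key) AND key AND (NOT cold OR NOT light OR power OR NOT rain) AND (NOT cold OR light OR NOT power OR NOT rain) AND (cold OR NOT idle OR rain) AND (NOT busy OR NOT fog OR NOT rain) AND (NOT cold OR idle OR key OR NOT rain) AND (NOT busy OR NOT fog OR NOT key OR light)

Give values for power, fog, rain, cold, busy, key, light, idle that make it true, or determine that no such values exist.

No satisfying assignment exists.

Case power = True:
  (NOT light OR NOT power) forces light = False.
  Clause (light OR NOT power) is falsified — contradiction.
Case power = False:
  Clause (power) is falsified — contradiction.
Both cases fail, so the formula is unsatisfiable.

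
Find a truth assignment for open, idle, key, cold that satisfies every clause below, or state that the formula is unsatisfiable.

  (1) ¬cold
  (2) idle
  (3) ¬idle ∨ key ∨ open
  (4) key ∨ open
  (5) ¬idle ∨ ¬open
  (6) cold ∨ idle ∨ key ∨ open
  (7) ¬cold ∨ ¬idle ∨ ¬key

open = False, idle = True, key = True, cold = False

Unit clause (¬cold) forces cold = False.
Unit clause (idle) forces idle = True.
In (¬idle ∨ ¬open) only ¬open is left, so open = False.
In (¬idle ∨ key ∨ open) only key is left, so key = True.
All clauses satisfied.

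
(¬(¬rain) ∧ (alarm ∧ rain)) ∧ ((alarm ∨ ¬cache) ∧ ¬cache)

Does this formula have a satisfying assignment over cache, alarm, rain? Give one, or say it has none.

cache: False, alarm: True, rain: True

  ¬(¬rain) ∧ (alarm ∧ rain) = True
    ¬(¬rain) = True
      ¬rain = False
    alarm ∧ rain = True
  (alarm ∨ ¬cache) ∧ ¬cache = True
    alarm ∨ ¬cache = True
      ¬cache = True
    ¬cache = True
Both conjuncts True, so the formula holds.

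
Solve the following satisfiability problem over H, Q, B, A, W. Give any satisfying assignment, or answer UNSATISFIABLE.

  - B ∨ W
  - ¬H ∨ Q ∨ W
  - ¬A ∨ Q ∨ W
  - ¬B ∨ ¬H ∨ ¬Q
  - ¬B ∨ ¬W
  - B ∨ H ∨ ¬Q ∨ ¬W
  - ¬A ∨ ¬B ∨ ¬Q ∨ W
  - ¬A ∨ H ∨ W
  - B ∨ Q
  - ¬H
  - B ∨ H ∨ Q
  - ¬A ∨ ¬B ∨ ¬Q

Unit clause (¬H) forces H = False.
Set Q = False.
  then (B ∨ Q) forces B = True.
  then (¬B ∨ ¬W) forces W = False.
  then (¬A ∨ H ∨ W) forces A = False.
All clauses satisfied.

H = False; Q = False; B = True; A = False; W = False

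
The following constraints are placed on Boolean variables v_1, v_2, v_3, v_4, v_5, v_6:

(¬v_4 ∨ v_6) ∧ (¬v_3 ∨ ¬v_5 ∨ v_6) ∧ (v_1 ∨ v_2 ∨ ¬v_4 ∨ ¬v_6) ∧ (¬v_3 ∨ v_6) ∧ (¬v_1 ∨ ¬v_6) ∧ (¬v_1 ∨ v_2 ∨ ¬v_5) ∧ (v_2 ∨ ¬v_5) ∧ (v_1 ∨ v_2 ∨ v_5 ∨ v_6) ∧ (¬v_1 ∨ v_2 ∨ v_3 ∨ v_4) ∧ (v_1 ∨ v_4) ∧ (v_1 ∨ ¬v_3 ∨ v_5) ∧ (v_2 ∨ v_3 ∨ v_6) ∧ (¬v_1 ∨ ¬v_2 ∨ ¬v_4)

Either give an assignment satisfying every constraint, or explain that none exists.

Set v_1 = True.
  then (¬v_1 ∨ ¬v_6) forces v_6 = False.
  then (¬v_4 ∨ v_6) forces v_4 = False.
  then (¬v_3 ∨ v_6) forces v_3 = False.
  then (¬v_1 ∨ v_2 ∨ v_3 ∨ v_4) forces v_2 = True.
Set v_5 = False.
All clauses satisfied.

v_1: True; v_2: True; v_3: False; v_4: False; v_5: False; v_6: False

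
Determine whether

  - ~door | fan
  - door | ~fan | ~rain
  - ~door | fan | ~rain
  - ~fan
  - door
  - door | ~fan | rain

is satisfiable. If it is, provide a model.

Case fan = True:
  Clause (~fan) is falsified — contradiction.
Case fan = False:
  (~door | fan) forces door = False.
  Clause (door) is falsified — contradiction.
Both cases fail, so the formula is unsatisfiable.

Unsatisfiable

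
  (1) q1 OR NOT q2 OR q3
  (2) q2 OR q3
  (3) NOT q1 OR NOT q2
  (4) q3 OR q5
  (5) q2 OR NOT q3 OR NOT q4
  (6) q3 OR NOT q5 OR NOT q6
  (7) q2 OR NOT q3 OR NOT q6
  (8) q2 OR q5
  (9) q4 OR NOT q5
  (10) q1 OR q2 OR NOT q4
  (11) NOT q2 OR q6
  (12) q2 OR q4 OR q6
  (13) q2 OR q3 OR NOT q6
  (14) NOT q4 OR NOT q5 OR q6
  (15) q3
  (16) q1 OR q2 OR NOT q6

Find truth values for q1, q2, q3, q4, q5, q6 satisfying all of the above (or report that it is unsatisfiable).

q1 = False, q2 = True, q3 = True, q4 = True, q5 = True, q6 = True

Unit clause (q3) forces q3 = True.
Set q1 = False.
Try q2 = False:
  (q2 OR NOT q3 OR NOT q4) forces q4 = False.
  (q2 OR NOT q3 OR NOT q6) forces q6 = False.
  clause (q2 OR q4 OR q6) is falsified — backtrack.
So q2 = True.
  then (NOT q2 OR q6) forces q6 = True.
Set q4 = True.
Set q5 = True.
All clauses satisfied.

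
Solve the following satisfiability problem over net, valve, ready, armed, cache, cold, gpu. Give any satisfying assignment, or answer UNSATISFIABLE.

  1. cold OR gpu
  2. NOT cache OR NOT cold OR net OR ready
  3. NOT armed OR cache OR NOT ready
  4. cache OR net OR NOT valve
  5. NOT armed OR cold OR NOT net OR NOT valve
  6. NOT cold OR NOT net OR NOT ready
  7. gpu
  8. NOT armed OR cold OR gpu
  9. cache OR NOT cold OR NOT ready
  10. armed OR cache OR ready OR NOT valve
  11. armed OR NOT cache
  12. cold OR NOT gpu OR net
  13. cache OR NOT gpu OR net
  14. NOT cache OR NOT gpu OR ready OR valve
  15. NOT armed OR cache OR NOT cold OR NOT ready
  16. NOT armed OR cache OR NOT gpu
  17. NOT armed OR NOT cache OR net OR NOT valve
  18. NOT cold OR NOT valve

net=F, valve=F, ready=T, armed=T, cache=T, cold=T, gpu=T

Unit clause (gpu) forces gpu = True.
Set net = False.
  then (cold OR NOT gpu OR net) forces cold = True.
  then (cache OR NOT gpu OR net) forces cache = True.
  then (NOT cold OR NOT valve) forces valve = False.
  then (NOT cache OR NOT cold OR net OR ready) forces ready = True.
  then (armed OR NOT cache) forces armed = True.
All clauses satisfied.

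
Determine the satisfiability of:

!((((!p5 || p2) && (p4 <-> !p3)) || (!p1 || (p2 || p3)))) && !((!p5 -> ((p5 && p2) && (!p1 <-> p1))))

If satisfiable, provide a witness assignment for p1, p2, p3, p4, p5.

p1=T, p2=F, p3=F, p4=F, p5=F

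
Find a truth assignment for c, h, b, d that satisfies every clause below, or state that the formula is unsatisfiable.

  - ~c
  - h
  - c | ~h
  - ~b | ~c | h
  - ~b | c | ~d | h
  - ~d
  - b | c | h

Case c = True:
  Clause (~c) is falsified — contradiction.
Case c = False:
  (h) forces h = True.
  Clause (c | ~h) is falsified — contradiction.
Both cases fail, so the formula is unsatisfiable.

Unsatisfiable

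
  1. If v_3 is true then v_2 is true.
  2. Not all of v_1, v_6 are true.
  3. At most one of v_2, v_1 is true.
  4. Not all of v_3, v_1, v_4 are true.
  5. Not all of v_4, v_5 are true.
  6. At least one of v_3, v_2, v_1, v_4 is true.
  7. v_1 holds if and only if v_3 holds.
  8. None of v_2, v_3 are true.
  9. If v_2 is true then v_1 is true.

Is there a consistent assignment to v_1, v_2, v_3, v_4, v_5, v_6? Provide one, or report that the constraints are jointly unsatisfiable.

v_1 = False, v_2 = False, v_3 = False, v_4 = True, v_5 = False, v_6 = True

  (1) v_3=F ⇒ v_2: vacuous ✓
  (2) {v_1, v_6}: 1/2 true — not all ✓
  (3) {v_2, v_1}: 0 true — at most one ✓
  (4) {v_3, v_1, v_4}: 1/3 true — not all ✓
  (5) {v_4, v_5}: 1/2 true — not all ✓
  (6) {v_3, v_2, v_1, v_4}: 1 true — at least one ✓
  (7) v_1=F, v_3=F — same ✓
  (8) {v_2, v_3}: 0 true — none ✓
  (9) v_2=F ⇒ v_1: vacuous ✓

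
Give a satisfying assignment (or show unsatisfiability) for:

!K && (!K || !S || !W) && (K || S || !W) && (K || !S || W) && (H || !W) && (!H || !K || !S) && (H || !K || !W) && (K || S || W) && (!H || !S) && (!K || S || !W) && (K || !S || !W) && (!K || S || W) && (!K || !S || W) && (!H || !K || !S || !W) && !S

The formula is unsatisfiable.

Case S = True:
  Clause (!S) is falsified — contradiction.
Case S = False:
  (!K) forces K = False.
  (K || S || !W) forces W = False.
  Clause (K || S || W) is falsified — contradiction.
Both cases fail, so the formula is unsatisfiable.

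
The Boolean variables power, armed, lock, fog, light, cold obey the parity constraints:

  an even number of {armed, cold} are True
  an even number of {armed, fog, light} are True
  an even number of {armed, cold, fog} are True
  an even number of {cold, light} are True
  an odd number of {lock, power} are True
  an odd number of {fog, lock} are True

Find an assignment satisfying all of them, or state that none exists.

power: False, armed: False, lock: True, fog: False, light: False, cold: False

{armed, cold}: 0 true → even ✓
{armed, fog, light}: 0 true → even ✓
{armed, cold, fog}: 0 true → even ✓
{cold, light}: 0 true → even ✓
{lock, power}: 1 true → odd ✓
{fog, lock}: 1 true → odd ✓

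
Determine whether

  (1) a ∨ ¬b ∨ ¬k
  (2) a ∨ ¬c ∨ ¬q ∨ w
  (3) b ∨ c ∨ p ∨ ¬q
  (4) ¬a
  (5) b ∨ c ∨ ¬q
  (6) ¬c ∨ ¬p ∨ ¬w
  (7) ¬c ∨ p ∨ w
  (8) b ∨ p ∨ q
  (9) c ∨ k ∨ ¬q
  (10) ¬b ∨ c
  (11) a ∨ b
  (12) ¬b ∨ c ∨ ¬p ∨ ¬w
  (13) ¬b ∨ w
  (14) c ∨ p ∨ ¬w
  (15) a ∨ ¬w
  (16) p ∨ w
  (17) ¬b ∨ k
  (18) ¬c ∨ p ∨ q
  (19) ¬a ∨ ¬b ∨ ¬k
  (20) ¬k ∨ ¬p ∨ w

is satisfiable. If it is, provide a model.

Unsatisfiable

Case a = True:
  Clause (¬a) is falsified — contradiction.
Case a = False:
  (a ∨ b) forces b = True.
  (a ∨ ¬b ∨ ¬k) forces k = False.
  Clause (¬b ∨ k) is falsified — contradiction.
Both cases fail, so the formula is unsatisfiable.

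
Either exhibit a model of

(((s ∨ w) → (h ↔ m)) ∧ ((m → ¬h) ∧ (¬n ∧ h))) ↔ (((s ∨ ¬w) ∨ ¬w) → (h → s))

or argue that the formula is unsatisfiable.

s = False; n = True; w = False; h = True; m = False

  (((s ∨ w) → (h ↔ m)) ∧ ((m → ¬h) ∧ (¬n ∧ h))) ↔ (((s ∨ ¬w) ∨ ¬w) → (h → s)) = True
    ((s ∨ w) → (h ↔ m)) ∧ ((m → ¬h) ∧ (¬n ∧ h)) = False
      (s ∨ w) → (h ↔ m) = True
        s ∨ w = False
        h ↔ m = False
      (m → ¬h) ∧ (¬n ∧ h) = False
        m → ¬h = True
          ¬h = False
        ¬n ∧ h = False
          ¬n = False
    ((s ∨ ¬w) ∨ ¬w) → (h → s) = False
      (s ∨ ¬w) ∨ ¬w = True
        s ∨ ¬w = True
          ¬w = True
        ¬w = True
      h → s = False
The formula evaluates to True.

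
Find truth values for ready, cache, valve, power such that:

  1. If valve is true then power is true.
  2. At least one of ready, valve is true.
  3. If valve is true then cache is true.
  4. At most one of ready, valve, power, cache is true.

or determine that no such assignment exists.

ready = True, cache = False, valve = False, power = False

  (1) valve=F ⇒ power: vacuous ✓
  (2) {ready, valve}: 1 true — at least one ✓
  (3) valve=F ⇒ cache: vacuous ✓
  (4) {ready, valve, power, cache}: 1 true — at most one ✓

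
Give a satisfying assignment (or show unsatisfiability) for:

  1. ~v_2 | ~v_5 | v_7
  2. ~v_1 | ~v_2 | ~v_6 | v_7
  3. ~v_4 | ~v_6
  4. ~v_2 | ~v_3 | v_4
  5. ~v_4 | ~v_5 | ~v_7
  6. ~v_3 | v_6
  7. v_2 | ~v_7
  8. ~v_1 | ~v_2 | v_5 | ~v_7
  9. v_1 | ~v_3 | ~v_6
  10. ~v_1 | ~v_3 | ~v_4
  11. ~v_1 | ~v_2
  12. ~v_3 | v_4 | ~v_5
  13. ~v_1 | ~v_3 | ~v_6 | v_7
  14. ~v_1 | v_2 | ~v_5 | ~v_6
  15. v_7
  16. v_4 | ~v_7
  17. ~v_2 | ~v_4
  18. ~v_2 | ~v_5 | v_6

Unsatisfiable — no assignment works.

Case v_7 = True:
  (v_2 | ~v_7) forces v_2 = True.
  (~v_1 | ~v_2) forces v_1 = False.
  (v_4 | ~v_7) forces v_4 = True.
  Clause (~v_2 | ~v_4) is falsified — contradiction.
Case v_7 = False:
  Clause (v_7) is falsified — contradiction.
Both cases fail, so the formula is unsatisfiable.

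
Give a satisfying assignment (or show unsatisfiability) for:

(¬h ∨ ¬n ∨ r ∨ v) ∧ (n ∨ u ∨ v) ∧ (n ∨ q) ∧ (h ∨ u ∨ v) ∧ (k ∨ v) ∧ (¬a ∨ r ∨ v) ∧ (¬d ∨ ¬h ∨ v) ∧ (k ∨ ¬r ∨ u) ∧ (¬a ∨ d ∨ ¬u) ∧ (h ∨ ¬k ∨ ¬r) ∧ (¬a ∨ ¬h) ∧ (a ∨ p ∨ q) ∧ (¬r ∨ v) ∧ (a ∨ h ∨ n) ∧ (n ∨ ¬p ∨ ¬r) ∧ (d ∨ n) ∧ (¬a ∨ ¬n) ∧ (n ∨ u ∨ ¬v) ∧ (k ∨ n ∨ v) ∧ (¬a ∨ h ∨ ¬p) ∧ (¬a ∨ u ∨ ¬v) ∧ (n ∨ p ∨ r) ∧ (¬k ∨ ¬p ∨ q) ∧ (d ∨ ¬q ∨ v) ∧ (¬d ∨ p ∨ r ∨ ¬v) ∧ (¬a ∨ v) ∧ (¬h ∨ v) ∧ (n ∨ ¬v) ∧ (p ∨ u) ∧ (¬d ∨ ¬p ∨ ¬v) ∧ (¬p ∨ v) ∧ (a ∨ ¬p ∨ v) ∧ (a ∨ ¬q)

Set p = True.
  then (¬p ∨ v) forces v = True.
  then (n ∨ ¬v) forces n = True.
  then (¬d ∨ ¬p ∨ ¬v) forces d = False.
  then (¬a ∨ ¬n) forces a = False.
  then (a ∨ ¬q) forces q = False.
  then (¬k ∨ ¬p ∨ q) forces k = False.
Set h = False.
Set u = True.
Set r = True.
All clauses satisfied.

p = True, a = False, n = True, h = False, v = True, k = False, d = False, u = True, q = False, r = True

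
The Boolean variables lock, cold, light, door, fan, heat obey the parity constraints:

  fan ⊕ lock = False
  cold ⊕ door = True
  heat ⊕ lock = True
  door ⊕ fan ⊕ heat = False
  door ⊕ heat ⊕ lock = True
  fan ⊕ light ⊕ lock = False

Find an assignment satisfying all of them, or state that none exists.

Unsatisfiable — no assignment works.

Adding constraints 1, 4, 5 mod 2: every variable appears an even number of times on the left, so the left side is 0.
But the right sides sum to 1 (mod 2). 0 ≠ 1 — the system is inconsistent.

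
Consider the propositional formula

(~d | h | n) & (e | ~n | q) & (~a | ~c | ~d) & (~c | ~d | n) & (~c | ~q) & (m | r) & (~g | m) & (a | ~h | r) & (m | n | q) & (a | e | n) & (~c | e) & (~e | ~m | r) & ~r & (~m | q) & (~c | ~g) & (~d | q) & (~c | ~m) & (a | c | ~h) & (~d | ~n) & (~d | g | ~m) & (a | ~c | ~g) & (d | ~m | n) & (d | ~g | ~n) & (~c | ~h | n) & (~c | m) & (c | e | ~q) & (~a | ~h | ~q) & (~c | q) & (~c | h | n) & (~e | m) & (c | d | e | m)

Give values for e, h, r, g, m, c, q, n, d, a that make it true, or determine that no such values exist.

Case r = True:
  Clause (~r) is falsified — contradiction.
Case r = False:
  (m | r) forces m = True.
  (~e | ~m | r) forces e = False.
  (~c | e) forces c = False.
  (~m | q) forces q = True.
  Clause (c | e | ~q) is falsified — contradiction.
Both cases fail, so the formula is unsatisfiable.

Unsatisfiable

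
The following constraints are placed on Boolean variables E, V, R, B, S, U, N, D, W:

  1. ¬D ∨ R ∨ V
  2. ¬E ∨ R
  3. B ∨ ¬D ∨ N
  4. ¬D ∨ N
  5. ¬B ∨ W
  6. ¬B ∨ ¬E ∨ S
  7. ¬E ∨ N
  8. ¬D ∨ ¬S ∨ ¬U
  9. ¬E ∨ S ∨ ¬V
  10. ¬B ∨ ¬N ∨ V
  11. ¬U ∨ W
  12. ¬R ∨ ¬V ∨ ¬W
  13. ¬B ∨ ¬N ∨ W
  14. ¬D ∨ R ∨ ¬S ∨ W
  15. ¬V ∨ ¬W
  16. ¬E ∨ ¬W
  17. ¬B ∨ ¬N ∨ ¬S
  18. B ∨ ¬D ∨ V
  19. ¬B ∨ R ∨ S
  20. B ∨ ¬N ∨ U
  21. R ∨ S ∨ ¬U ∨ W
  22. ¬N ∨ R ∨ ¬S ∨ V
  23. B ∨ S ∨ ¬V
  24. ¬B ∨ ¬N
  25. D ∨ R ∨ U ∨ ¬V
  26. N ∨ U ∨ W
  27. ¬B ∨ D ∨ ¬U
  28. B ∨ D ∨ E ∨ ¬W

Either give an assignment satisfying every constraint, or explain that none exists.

Set E = False.
Try V = True:
  (¬V ∨ ¬W) forces W = False.
  (¬B ∨ W) forces B = False.
  (¬U ∨ W) forces U = False.
  (B ∨ ¬N ∨ U) forces N = False.
  clause (N ∨ U ∨ W) is falsified — backtrack.
So V = False.
Set R = False.
  then (¬D ∨ R ∨ V) forces D = False.
Try B = False:
  (B ∨ D ∨ E ∨ ¬W) forces W = False.
  (¬U ∨ W) forces U = False.
  (B ∨ ¬N ∨ U) forces N = False.
  clause (N ∨ U ∨ W) is falsified — backtrack.
So B = True.
  then (¬B ∨ W) forces W = True.
  then (¬B ∨ ¬N ∨ V) forces N = False.
  then (¬B ∨ R ∨ S) forces S = True.
  then (¬B ∨ D ∨ ¬U) forces U = False.
All clauses satisfied.

E=F, V=F, R=F, B=T, S=T, U=F, N=F, D=F, W=T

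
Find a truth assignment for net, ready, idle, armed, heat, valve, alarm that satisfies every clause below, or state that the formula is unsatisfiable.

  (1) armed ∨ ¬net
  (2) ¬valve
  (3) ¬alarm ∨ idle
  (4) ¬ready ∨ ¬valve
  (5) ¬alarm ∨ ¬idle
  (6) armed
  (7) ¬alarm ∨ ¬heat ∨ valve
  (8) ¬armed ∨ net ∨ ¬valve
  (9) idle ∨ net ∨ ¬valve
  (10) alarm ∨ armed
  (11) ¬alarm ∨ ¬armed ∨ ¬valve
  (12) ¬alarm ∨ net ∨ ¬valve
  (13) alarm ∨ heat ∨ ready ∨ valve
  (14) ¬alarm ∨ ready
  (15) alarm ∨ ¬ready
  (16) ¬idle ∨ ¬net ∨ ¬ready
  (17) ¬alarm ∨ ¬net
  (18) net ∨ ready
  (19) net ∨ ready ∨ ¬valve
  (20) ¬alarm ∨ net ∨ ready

net = True; ready = False; idle = True; armed = True; heat = True; valve = False; alarm = False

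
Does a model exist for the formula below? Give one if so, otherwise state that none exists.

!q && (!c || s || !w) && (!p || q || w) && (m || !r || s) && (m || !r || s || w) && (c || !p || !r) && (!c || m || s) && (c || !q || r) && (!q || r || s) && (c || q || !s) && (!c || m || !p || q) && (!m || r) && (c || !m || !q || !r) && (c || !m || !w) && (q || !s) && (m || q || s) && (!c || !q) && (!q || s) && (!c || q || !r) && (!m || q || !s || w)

Unit clause (!q) forces q = False.
In (q || !s) only !s is left, so s = False.
In (m || q || s) only m is left, so m = True.
In (!m || r) only r is left, so r = True.
In (!c || q || !r) only !c is left, so c = False.
In (c || !p || !r) only !p is left, so p = False.
In (c || !m || !w) only !w is left, so w = False.
All clauses satisfied.

p = False; r = True; c = False; w = False; m = True; q = False; s = False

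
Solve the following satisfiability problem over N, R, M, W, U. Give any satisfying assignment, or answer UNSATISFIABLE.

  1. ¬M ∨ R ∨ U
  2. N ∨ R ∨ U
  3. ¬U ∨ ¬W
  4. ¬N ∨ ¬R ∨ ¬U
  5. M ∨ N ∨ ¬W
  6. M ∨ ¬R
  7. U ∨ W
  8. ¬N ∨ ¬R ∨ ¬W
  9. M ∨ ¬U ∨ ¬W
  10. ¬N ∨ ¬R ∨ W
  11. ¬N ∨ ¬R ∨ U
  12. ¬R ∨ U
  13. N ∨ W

N: True, R: False, M: False, W: True, U: False

Try N = False:
  (N ∨ W) forces W = True.
  (¬U ∨ ¬W) forces U = False.
  (N ∨ R ∨ U) forces R = True.
  clause (¬R ∨ U) is falsified — backtrack.
So N = True.
Try R = True:
  (¬N ∨ ¬R ∨ ¬U) forces U = False.
  clause (¬N ∨ ¬R ∨ U) is falsified — backtrack.
So R = False.
Set M = False.
Set W = True.
  then (¬U ∨ ¬W) forces U = False.
All clauses satisfied.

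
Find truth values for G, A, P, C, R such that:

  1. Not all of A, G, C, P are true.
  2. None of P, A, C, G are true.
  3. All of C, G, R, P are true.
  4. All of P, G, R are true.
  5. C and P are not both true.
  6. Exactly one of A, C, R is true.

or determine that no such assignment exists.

Unsatisfiable — no assignment works.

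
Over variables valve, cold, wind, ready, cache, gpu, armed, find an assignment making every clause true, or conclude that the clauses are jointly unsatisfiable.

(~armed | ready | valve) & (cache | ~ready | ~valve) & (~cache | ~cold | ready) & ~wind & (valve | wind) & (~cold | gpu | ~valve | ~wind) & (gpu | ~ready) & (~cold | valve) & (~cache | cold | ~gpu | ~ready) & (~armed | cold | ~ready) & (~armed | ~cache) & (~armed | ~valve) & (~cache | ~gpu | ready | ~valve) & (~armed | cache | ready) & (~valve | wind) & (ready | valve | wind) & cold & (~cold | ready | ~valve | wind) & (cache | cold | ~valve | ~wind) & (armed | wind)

The formula is unsatisfiable.

Case wind = True:
  Clause (~wind) is falsified — contradiction.
Case wind = False:
  (valve | wind) forces valve = True.
  Clause (~valve | wind) is falsified — contradiction.
Both cases fail, so the formula is unsatisfiable.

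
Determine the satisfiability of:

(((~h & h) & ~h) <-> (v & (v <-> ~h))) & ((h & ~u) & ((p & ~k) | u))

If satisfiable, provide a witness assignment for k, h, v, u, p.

k = False, h = True, v = False, u = False, p = True

  ((~h & h) & ~h) <-> (v & (v <-> ~h)) = True
    (~h & h) & ~h = False
      ~h & h = False
        ~h = False
      ~h = False
    v & (v <-> ~h) = False
      v <-> ~h = True
        ~h = False
  (h & ~u) & ((p & ~k) | u) = True
    h & ~u = True
      ~u = True
    (p & ~k) | u = True
      p & ~k = True
        ~k = True
Both conjuncts True, so the formula holds.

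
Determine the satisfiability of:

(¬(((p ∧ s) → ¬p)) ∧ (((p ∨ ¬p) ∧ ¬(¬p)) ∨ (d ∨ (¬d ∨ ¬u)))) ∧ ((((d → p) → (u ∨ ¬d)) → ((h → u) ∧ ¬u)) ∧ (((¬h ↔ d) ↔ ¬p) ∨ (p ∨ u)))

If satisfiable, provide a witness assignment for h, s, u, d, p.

h: False; s: True; u: False; d: False; p: True

  ¬(((p ∧ s) → ¬p)) ∧ (((p ∨ ¬p) ∧ ¬(¬p)) ∨ (d ∨ (¬d ∨ ¬u))) = True
    ¬(((p ∧ s) → ¬p)) = True
      (p ∧ s) → ¬p = False
        p ∧ s = True
        ¬p = False
    ((p ∨ ¬p) ∧ ¬(¬p)) ∨ (d ∨ (¬d ∨ ¬u)) = True
      (p ∨ ¬p) ∧ ¬(¬p) = True
        p ∨ ¬p = True
          ¬p = False
        ¬(¬p) = True
          ¬p = False
      d ∨ (¬d ∨ ¬u) = True
        ¬d ∨ ¬u = True
          ¬d = True
          ¬u = True
  (((d → p) → (u ∨ ¬d)) → ((h → u) ∧ ¬u)) ∧ (((¬h ↔ d) ↔ ¬p) ∨ (p ∨ u)) = True
    ((d → p) → (u ∨ ¬d)) → ((h → u) ∧ ¬u) = True
      (d → p) → (u ∨ ¬d) = True
        d → p = True
        u ∨ ¬d = True
          ¬d = True
      (h → u) ∧ ¬u = True
        h → u = True
        ¬u = True
    ((¬h ↔ d) ↔ ¬p) ∨ (p ∨ u) = True
      (¬h ↔ d) ↔ ¬p = True
        ¬h ↔ d = False
          ¬h = True
        ¬p = False
      p ∨ u = True
Both conjuncts True, so the formula holds.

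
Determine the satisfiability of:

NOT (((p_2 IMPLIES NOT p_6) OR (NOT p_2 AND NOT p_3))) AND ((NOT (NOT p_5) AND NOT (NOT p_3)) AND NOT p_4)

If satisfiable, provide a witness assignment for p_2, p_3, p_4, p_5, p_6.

p_2 = True, p_3 = True, p_4 = False, p_5 = True, p_6 = True

  NOT (((p_2 IMPLIES NOT p_6) OR (NOT p_2 AND NOT p_3))) = True
    (p_2 IMPLIES NOT p_6) OR (NOT p_2 AND NOT p_3) = False
      p_2 IMPLIES NOT p_6 = False
        NOT p_6 = False
      NOT p_2 AND NOT p_3 = False
        NOT p_2 = False
        NOT p_3 = False
  (NOT (NOT p_5) AND NOT (NOT p_3)) AND NOT p_4 = True
    NOT (NOT p_5) AND NOT (NOT p_3) = True
      NOT (NOT p_5) = True
        NOT p_5 = False
      NOT (NOT p_3) = True
        NOT p_3 = False
    NOT p_4 = True
Both conjuncts True, so the formula holds.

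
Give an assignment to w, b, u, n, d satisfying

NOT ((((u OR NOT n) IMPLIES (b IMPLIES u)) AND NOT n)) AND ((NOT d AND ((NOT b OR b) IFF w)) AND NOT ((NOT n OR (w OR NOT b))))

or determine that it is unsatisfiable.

Case n = True: the formula simplifies to (NOT d AND ((NOT b OR b) IFF w)) AND NOT ((w OR NOT b)).
  b = True: simplifies to (NOT d AND w) AND NOT w.
    w = True: the conjunct NOT w is False.
    w = False: the conjunct w is False.
  b = False: the conjunct NOT ((w OR NOT b)) becomes NOT ((w OR True)) = False.
Case n = False: the conjunct NOT ((NOT n OR (w OR NOT b))) becomes NOT ((True OR (w OR NOT b))) = False.
Both cases fail — unsatisfiable.

UNSATISFIABLE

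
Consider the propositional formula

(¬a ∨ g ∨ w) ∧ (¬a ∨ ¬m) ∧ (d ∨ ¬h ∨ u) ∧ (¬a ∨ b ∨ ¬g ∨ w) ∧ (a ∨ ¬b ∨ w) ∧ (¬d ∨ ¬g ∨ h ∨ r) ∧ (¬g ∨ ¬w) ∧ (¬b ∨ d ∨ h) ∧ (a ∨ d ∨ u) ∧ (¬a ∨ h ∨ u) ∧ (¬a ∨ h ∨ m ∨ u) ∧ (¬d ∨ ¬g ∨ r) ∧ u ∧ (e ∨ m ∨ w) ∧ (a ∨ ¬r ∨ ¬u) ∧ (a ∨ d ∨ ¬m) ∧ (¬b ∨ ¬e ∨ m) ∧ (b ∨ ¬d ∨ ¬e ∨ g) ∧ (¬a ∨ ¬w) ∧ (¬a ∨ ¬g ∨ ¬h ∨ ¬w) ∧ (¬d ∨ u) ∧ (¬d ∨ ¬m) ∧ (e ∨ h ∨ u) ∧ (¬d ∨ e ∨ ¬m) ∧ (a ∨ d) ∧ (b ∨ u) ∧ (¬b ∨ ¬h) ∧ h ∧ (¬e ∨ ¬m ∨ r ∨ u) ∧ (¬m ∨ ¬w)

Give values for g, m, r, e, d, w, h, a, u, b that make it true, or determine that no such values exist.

Unit clause (u) forces u = True.
Unit clause (h) forces h = True.
In (¬b ∨ ¬h) only ¬b is left, so b = False.
Try g = True:
  (¬g ∨ ¬w) forces w = False.
  (¬a ∨ b ∨ ¬g ∨ w) forces a = False.
  (a ∨ ¬r ∨ ¬u) forces r = False.
  (¬d ∨ ¬g ∨ r) forces d = False.
  clause (a ∨ d) is falsified — backtrack.
So g = False.
Set m = False.
Try r = True:
  (a ∨ ¬r ∨ ¬u) forces a = True.
  (¬a ∨ g ∨ w) forces w = True.
  clause (¬a ∨ ¬w) is falsified — backtrack.
So r = False.
Set e = False.
  then (e ∨ m ∨ w) forces w = True.
  then (¬a ∨ ¬w) forces a = False.
  then (a ∨ d) forces d = True.
All clauses satisfied.

g = False, m = False, r = False, e = False, d = True, w = True, h = True, a = False, u = True, b = False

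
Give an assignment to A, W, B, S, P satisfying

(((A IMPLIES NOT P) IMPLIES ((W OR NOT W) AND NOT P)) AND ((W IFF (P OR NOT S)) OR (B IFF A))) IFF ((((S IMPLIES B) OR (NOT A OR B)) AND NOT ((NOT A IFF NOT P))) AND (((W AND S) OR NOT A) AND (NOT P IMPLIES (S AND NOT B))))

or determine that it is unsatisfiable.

A = False, W = True, B = True, S = True, P = False

  (((A IMPLIES NOT P) IMPLIES ((W OR NOT W) AND NOT P)) AND ((W IFF (P OR NOT S)) OR (B IFF A))) IFF ((((S IMPLIES B) OR (NOT A OR B)) AND NOT ((NOT A IFF NOT P))) AND (((W AND S) OR NOT A) AND (NOT P IMPLIES (S AND NOT B)))) = True
    ((A IMPLIES NOT P) IMPLIES ((W OR NOT W) AND NOT P)) AND ((W IFF (P OR NOT S)) OR (B IFF A)) = False
      (A IMPLIES NOT P) IMPLIES ((W OR NOT W) AND NOT P) = True
        A IMPLIES NOT P = True
          NOT P = True
        (W OR NOT W) AND NOT P = True
          W OR NOT W = True
            NOT W = False
          NOT P = True
      (W IFF (P OR NOT S)) OR (B IFF A) = False
        W IFF (P OR NOT S) = False
          P OR NOT S = False
            NOT S = False
        B IFF A = False
    (((S IMPLIES B) OR (NOT A OR B)) AND NOT ((NOT A IFF NOT P))) AND (((W AND S) OR NOT A) AND (NOT P IMPLIES (S AND NOT B))) = False
      ((S IMPLIES B) OR (NOT A OR B)) AND NOT ((NOT A IFF NOT P)) = False
        (S IMPLIES B) OR (NOT A OR B) = True
          S IMPLIES B = True
          NOT A OR B = True
            NOT A = True
        NOT ((NOT A IFF NOT P)) = False
          NOT A IFF NOT P = True
            NOT A = True
            NOT P = True
      ((W AND S) OR NOT A) AND (NOT P IMPLIES (S AND NOT B)) = False
        (W AND S) OR NOT A = True
          W AND S = True
          NOT A = True
        NOT P IMPLIES (S AND NOT B) = False
          NOT P = True
          S AND NOT B = False
            NOT B = False
The formula evaluates to True.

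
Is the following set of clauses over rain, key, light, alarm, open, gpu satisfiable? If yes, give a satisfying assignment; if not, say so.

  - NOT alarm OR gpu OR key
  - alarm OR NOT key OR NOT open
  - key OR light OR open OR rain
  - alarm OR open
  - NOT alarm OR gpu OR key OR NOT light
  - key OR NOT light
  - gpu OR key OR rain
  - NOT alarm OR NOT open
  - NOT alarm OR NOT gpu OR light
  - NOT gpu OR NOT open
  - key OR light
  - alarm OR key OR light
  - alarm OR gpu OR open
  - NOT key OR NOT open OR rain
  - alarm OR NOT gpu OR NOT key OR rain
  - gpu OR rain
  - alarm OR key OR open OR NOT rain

Set rain = True.
Try key = False:
  (key OR NOT light) forces light = False.
  clause (key OR light) is falsified — backtrack.
So key = True.
Set light = False.
Set alarm = True.
  then (NOT alarm OR NOT open) forces open = False.
  then (NOT alarm OR NOT gpu OR light) forces gpu = False.
All clauses satisfied.

rain = True, key = True, light = False, alarm = True, open = False, gpu = False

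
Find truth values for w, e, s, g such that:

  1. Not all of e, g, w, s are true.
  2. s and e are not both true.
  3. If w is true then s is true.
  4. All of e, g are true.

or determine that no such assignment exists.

w = False, e = True, s = False, g = True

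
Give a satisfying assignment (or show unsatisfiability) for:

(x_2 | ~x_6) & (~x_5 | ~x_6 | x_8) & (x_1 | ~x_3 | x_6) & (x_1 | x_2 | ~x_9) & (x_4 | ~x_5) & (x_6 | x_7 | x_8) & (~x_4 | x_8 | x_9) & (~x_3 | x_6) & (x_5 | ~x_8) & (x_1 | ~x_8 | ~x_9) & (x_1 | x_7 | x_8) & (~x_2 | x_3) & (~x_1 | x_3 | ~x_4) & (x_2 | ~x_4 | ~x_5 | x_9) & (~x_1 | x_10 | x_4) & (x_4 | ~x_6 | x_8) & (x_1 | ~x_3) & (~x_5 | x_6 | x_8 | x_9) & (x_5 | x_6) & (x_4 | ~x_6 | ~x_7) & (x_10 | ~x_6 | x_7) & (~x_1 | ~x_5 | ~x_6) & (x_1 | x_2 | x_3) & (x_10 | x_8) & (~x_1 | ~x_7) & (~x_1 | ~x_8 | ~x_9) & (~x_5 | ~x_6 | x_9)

Try x_1 = False:
  (x_1 | ~x_3) forces x_3 = False.
  (~x_2 | x_3) forces x_2 = False.
  clause (x_1 | x_2 | x_3) is falsified — backtrack.
So x_1 = True.
  then (~x_1 | ~x_7) forces x_7 = False.
Set x_2 = True.
  then (~x_2 | x_3) forces x_3 = True.
  then (~x_3 | x_6) forces x_6 = True.
  then (x_10 | ~x_6 | x_7) forces x_10 = True.
  then (~x_1 | ~x_5 | ~x_6) forces x_5 = False.
  then (x_5 | ~x_8) forces x_8 = False.
  then (x_4 | ~x_6 | x_8) forces x_4 = True.
  then (~x_4 | x_8 | x_9) forces x_9 = True.
All clauses satisfied.

x_1 = True, x_2 = True, x_3 = True, x_4 = True, x_5 = False, x_6 = True, x_7 = False, x_8 = False, x_9 = True, x_10 = True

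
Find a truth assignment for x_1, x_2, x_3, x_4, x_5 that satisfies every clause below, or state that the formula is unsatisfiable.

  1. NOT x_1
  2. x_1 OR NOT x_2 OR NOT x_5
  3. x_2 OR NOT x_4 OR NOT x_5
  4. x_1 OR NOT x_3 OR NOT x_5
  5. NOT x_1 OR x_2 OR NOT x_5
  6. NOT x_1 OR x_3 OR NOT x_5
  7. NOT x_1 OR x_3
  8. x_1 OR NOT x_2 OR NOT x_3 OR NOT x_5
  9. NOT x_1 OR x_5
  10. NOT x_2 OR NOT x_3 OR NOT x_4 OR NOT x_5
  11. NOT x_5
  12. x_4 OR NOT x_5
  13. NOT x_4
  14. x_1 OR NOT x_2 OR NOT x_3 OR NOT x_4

Unit clause (NOT x_1) forces x_1 = False.
Unit clause (NOT x_5) forces x_5 = False.
Unit clause (NOT x_4) forces x_4 = False.
Set x_2 = True.
Set x_3 = True.
All clauses satisfied.

x_1 = False, x_2 = True, x_3 = True, x_4 = False, x_5 = False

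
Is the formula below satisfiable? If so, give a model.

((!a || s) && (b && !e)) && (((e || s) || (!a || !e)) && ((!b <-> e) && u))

u: True, s: True, a: True, e: False, b: True

  (!a || s) && (b && !e) = True
    !a || s = True
      !a = False
    b && !e = True
      !e = True
  ((e || s) || (!a || !e)) && ((!b <-> e) && u) = True
    (e || s) || (!a || !e) = True
      e || s = True
      !a || !e = True
        !a = False
        !e = True
    (!b <-> e) && u = True
      !b <-> e = True
        !b = False
Both conjuncts True, so the formula holds.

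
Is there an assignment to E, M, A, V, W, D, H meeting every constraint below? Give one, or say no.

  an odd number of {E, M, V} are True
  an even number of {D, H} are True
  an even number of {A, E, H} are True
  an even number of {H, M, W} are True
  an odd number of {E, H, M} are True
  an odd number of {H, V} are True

Adding constraints 1, 5, 6 mod 2: every variable appears an even number of times on the left, so the left side is 0.
But the right sides sum to 1 (mod 2). 0 ≠ 1 — the system is inconsistent.

No satisfying assignment exists.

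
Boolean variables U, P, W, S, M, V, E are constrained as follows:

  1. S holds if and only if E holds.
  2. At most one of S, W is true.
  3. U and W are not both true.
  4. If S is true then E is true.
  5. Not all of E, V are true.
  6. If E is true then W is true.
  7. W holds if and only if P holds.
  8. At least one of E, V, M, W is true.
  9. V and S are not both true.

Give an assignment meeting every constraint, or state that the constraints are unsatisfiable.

U = True, P = False, W = False, S = False, M = False, V = True, E = False

  (1) S=F, E=F — same ✓
  (2) {S, W}: 0 true — at most one ✓
  (3) U=T, W=F — not both ✓
  (4) S=F ⇒ E: vacuous ✓
  (5) {E, V}: 1/2 true — not all ✓
  (6) E=F ⇒ W: vacuous ✓
  (7) W=F, P=F — same ✓
  (8) {E, V, M, W}: 1 true — at least one ✓
  (9) V=T, S=F — not both ✓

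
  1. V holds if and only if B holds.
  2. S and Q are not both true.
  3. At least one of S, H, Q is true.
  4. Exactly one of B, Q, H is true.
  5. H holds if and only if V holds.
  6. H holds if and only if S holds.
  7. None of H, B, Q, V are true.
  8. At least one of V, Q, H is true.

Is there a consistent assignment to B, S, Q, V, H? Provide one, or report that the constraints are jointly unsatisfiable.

UNSATISFIABLE

Case Q = True:
  Constraint (7) is violated (Q=T) — contradiction.
Case Q = False:
  (7) forces H = False.
  (3) with H=F, Q=F forces S = True.
  Constraint (6) is violated (H=F, S=T) — contradiction.
Both cases fail — unsatisfiable.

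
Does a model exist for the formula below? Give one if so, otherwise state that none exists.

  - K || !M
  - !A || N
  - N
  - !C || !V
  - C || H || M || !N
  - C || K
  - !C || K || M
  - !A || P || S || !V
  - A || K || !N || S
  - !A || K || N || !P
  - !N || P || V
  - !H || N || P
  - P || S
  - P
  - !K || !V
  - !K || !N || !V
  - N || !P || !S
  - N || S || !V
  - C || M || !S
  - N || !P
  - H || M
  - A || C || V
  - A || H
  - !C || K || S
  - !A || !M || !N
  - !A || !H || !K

H=T, C=T, M=T, A=F, N=T, K=T, P=T, S=F, V=F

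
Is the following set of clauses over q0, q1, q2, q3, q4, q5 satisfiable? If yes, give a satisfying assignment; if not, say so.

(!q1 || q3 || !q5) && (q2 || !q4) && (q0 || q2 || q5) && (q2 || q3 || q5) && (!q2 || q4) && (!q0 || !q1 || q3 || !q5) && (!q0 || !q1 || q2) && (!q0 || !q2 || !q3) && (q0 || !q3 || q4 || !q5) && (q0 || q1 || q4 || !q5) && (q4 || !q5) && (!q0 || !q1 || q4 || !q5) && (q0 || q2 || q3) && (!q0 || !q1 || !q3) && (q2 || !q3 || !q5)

q0 = False; q1 = False; q2 = True; q3 = False; q4 = True; q5 = False

Set q0 = False.
Set q1 = False.
Try q2 = False:
  (q2 || !q4) forces q4 = False.
  (q0 || q2 || q5) forces q5 = True.
  clause (q0 || q1 || q4 || !q5) is falsified — backtrack.
So q2 = True.
  then (!q2 || q4) forces q4 = True.
Set q3 = False.
Set q5 = False.
All clauses satisfied.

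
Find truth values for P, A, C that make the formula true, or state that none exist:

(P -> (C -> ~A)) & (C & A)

P: False, A: True, C: True

  P -> (C -> ~A) = True
    C -> ~A = False
      ~A = False
  C & A = True
Both conjuncts True, so the formula holds.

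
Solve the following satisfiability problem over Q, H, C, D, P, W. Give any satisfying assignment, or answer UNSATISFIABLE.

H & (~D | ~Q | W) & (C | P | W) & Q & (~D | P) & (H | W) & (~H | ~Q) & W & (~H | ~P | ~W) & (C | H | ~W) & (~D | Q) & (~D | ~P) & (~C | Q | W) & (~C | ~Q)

Case Q = True:
  (H) forces H = True.
  Clause (~H | ~Q) is falsified — contradiction.
Case Q = False:
  Clause (Q) is falsified — contradiction.
Both cases fail, so the formula is unsatisfiable.

The formula is unsatisfiable.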